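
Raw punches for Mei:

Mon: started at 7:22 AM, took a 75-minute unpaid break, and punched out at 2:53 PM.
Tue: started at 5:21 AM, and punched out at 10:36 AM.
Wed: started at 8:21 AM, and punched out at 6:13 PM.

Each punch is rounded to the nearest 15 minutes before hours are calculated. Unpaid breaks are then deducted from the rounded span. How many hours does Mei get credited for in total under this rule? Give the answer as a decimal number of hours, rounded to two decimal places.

21.75 hours

Mon: in 7:22 AM→7:15 AM, out 2:53 PM→3:00 PM; 7 h 45 min − 75 min = 6 h 30 min
Tue: in 5:21 AM→5:15 AM, out 10:36 AM→10:30 AM; 5 h 15 min
Wed: in 8:21 AM→8:15 AM, out 6:13 PM→6:15 PM; 10 h 0 min
Total credited: 21 h 45 min.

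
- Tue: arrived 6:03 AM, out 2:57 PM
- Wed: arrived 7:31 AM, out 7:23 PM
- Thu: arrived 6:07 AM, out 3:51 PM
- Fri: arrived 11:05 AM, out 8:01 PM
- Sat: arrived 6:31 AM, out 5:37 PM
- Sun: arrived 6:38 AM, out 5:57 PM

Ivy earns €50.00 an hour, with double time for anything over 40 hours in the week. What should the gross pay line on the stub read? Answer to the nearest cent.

Tue: 6:03 AM–2:57 PM = 8 h 54 min
Wed: 7:31 AM–7:23 PM = 11 h 52 min
Thu: 6:07 AM–3:51 PM = 9 h 44 min
Fri: 11:05 AM–8:01 PM = 8 h 56 min
Sat: 6:31 AM–5:37 PM = 11 h 6 min
Sun: 6:38 AM–5:57 PM = 11 h 19 min
Total worked: 61 h 51 min = 3711 min.
Regular 40 h 0 min = 2400 min at €50.00/h; overtime 21 h 51 min = 1311 min at €100.00/h.
Pay = (2400 × €50.00 + 1311 × €100.00) ÷ 60 = €4185.00.

€4185.00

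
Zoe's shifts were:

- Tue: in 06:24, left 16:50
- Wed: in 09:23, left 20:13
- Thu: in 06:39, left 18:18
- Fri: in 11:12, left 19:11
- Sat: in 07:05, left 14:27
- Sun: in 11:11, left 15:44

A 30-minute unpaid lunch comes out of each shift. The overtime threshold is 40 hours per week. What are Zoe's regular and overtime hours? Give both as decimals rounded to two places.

Regular 40.00 hours, overtime 9.82 hours

Tue: 06:24–16:50 = 10 h 26 min; less 30 min break → 9 h 56 min
Wed: 09:23–20:13 = 10 h 50 min; less 30 min break → 10 h 20 min
Thu: 06:39–18:18 = 11 h 39 min; less 30 min break → 11 h 9 min
Fri: 11:12–19:11 = 7 h 59 min; less 30 min break → 7 h 29 min
Sat: 07:05–14:27 = 7 h 22 min; less 30 min break → 6 h 52 min
Sun: 11:11–15:44 = 4 h 33 min; less 30 min break → 4 h 3 min
Total worked: 49 h 49 min = 49.82 h.
Threshold 40 h → overtime 9 h 49 min, regular 40 h 0 min.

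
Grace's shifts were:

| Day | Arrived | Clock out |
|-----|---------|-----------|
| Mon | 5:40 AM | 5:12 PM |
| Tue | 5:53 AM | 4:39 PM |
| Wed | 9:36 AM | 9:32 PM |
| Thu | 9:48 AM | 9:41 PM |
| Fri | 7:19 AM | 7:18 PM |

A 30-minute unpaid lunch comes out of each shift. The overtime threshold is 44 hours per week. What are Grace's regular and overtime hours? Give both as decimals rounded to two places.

Mon: 5:40 AM–5:12 PM = 11 h 32 min; less 30 min break → 11 h 2 min
Tue: 5:53 AM–4:39 PM = 10 h 46 min; less 30 min break → 10 h 16 min
Wed: 9:36 AM–9:32 PM = 11 h 56 min; less 30 min break → 11 h 26 min
Thu: 9:48 AM–9:41 PM = 11 h 53 min; less 30 min break → 11 h 23 min
Fri: 7:19 AM–7:18 PM = 11 h 59 min; less 30 min break → 11 h 29 min
Total worked: 55 h 36 min = 55.60 h.
Threshold 44 h → overtime 11 h 36 min, regular 44 h 0 min.

Regular 44.00 hours, overtime 11.60 hours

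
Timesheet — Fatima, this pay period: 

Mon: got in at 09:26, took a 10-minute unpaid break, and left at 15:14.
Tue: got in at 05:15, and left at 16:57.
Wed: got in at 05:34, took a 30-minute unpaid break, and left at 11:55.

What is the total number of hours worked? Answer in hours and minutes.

23 h 11 min

Mon: 09:26–15:14 = 5 h 48 min; less 10 min break → 5 h 38 min
Tue: 05:15–16:57 = 11 h 42 min
Wed: 05:34–11:55 = 6 h 21 min; less 30 min break → 5 h 51 min
Total: 5 h 38 min + 11 h 42 min + 5 h 51 min = 23 h 11 min.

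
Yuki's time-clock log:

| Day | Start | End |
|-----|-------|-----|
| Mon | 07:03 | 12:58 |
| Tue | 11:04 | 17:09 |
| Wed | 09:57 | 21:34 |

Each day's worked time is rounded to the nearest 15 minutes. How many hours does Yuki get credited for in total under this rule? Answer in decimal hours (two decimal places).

Mon: 07:03–12:58 = 5 h 55 min → rounds to 6 h 0 min
Tue: 11:04–17:09 = 6 h 5 min → rounds to 6 h 0 min
Wed: 09:57–21:34 = 11 h 37 min → rounds to 11 h 30 min
Total credited: 23 h 30 min.

23.50 hours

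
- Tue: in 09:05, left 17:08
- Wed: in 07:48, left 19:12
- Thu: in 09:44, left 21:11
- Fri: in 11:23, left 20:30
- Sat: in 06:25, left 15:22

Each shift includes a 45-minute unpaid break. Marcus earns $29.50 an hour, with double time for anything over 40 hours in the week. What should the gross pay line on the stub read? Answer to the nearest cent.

$1487.78

Tue: 09:05–17:08 = 8 h 3 min; less 45 min break → 7 h 18 min
Wed: 07:48–19:12 = 11 h 24 min; less 45 min break → 10 h 39 min
Thu: 09:44–21:11 = 11 h 27 min; less 45 min break → 10 h 42 min
Fri: 11:23–20:30 = 9 h 7 min; less 45 min break → 8 h 22 min
Sat: 06:25–15:22 = 8 h 57 min; less 45 min break → 8 h 12 min
Total worked: 45 h 13 min = 2713 min.
Regular 40 h 0 min = 2400 min at $29.50/h; overtime 5 h 13 min = 313 min at $59.00/h.
Pay = (2400 × $29.50 + 313 × $59.00) ÷ 60 = $1487.78.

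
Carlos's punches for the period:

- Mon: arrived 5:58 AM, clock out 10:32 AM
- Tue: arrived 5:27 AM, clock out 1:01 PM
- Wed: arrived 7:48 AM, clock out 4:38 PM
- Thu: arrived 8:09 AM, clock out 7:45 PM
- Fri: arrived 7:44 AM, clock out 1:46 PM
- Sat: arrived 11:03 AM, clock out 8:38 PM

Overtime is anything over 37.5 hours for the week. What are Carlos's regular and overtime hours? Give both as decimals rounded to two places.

Mon: 5:58 AM–10:32 AM = 4 h 34 min
Tue: 5:27 AM–1:01 PM = 7 h 34 min
Wed: 7:48 AM–4:38 PM = 8 h 50 min
Thu: 8:09 AM–7:45 PM = 11 h 36 min
Fri: 7:44 AM–1:46 PM = 6 h 2 min
Sat: 11:03 AM–8:38 PM = 9 h 35 min
Total worked: 48 h 11 min = 48.18 h.
Threshold 37.5 h → overtime 10 h 41 min, regular 37 h 30 min.

Regular 37.50 hours, overtime 10.68 hours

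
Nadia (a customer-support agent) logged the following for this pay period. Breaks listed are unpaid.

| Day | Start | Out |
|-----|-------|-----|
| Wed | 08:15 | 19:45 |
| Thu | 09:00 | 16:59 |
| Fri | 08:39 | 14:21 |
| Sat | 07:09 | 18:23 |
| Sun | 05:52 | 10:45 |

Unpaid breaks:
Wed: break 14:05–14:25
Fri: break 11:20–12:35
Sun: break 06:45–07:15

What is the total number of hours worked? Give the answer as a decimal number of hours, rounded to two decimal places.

Wed: 08:15–19:45 = 11 h 30 min; less 20 min break → 11 h 10 min
Thu: 09:00–16:59 = 7 h 59 min
Fri: 08:39–14:21 = 5 h 42 min; less 75 min break → 4 h 27 min
Sat: 07:09–18:23 = 11 h 14 min
Sun: 05:52–10:45 = 4 h 53 min; less 30 min break → 4 h 23 min
Total: 11 h 10 min + 7 h 59 min + 4 h 27 min + 11 h 14 min + 4 h 23 min = 39 h 13 min.

39.22 hours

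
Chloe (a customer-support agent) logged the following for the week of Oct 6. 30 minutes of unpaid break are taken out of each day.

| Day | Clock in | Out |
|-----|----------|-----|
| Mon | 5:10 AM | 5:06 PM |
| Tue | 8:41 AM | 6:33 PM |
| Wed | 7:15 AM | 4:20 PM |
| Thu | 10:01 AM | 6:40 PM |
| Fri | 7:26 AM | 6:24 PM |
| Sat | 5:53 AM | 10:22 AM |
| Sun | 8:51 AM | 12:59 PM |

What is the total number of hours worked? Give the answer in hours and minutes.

Mon: 5:10 AM–5:06 PM = 11 h 56 min; less 30 min break → 11 h 26 min
Tue: 8:41 AM–6:33 PM = 9 h 52 min; less 30 min break → 9 h 22 min
Wed: 7:15 AM–4:20 PM = 9 h 5 min; less 30 min break → 8 h 35 min
Thu: 10:01 AM–6:40 PM = 8 h 39 min; less 30 min break → 8 h 9 min
Fri: 7:26 AM–6:24 PM = 10 h 58 min; less 30 min break → 10 h 28 min
Sat: 5:53 AM–10:22 AM = 4 h 29 min; less 30 min break → 3 h 59 min
Sun: 8:51 AM–12:59 PM = 4 h 8 min; less 30 min break → 3 h 38 min
Total: 11 h 26 min + 9 h 22 min + 8 h 35 min + 8 h 9 min + 10 h 28 min + 3 h 59 min + 3 h 38 min = 55 h 37 min.

55 h 37 min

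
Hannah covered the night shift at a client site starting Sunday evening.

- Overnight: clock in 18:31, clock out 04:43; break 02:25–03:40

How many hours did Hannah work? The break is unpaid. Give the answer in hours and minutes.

8 h 57 min

Overnight: 18:31 → midnight = 5 h 29 min; midnight → 04:43 = 4 h 43 min; span 10 h 12 min; less 75 min break → 8 h 57 min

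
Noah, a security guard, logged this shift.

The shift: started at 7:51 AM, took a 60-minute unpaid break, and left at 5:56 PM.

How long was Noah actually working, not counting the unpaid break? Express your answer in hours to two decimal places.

9.08 hours

The shift: 7:51 AM–5:56 PM = 10 h 5 min; less 60 min break → 9 h 5 min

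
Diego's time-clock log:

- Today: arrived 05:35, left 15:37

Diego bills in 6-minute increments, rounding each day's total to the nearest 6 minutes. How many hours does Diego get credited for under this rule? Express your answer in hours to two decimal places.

Today: 05:35–15:37 = 10 h 2 min → rounds to 10 h 0 min

10.00 hours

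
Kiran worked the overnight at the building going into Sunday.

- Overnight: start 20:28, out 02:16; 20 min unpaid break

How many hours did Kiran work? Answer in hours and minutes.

5 h 28 min

Overnight: 20:28 → midnight = 3 h 32 min; midnight → 02:16 = 2 h 16 min; span 5 h 48 min; less 20 min break → 5 h 28 min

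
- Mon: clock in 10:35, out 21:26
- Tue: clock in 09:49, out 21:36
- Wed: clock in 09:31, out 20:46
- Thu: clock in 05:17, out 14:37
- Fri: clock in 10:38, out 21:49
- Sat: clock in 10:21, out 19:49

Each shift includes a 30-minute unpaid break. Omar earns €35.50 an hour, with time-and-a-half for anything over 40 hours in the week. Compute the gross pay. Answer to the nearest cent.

Mon: 10:35–21:26 = 10 h 51 min; less 30 min break → 10 h 21 min
Tue: 09:49–21:36 = 11 h 47 min; less 30 min break → 11 h 17 min
Wed: 09:31–20:46 = 11 h 15 min; less 30 min break → 10 h 45 min
Thu: 05:17–14:37 = 9 h 20 min; less 30 min break → 8 h 50 min
Fri: 10:38–21:49 = 11 h 11 min; less 30 min break → 10 h 41 min
Sat: 10:21–19:49 = 9 h 28 min; less 30 min break → 8 h 58 min
Total worked: 60 h 52 min = 3652 min.
Regular 40 h 0 min = 2400 min at €35.50/h; overtime 20 h 52 min = 1252 min at €53.25/h.
Pay = (2400 × €35.50 + 1252 × €53.25) ÷ 60 = €2531.15.

€2531.15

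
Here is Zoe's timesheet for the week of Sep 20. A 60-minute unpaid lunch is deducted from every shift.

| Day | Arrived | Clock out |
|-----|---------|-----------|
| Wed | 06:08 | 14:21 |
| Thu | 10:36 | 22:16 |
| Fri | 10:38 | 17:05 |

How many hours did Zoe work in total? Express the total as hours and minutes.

23 h 20 min

Wed: 06:08–14:21 = 8 h 13 min; less 60 min break → 7 h 13 min
Thu: 10:36–22:16 = 11 h 40 min; less 60 min break → 10 h 40 min
Fri: 10:38–17:05 = 6 h 27 min; less 60 min break → 5 h 27 min
Total: 7 h 13 min + 10 h 40 min + 5 h 27 min = 23 h 20 min.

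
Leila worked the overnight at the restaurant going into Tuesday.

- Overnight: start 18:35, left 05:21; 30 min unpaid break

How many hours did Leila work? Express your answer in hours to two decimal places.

Overnight: 18:35 → midnight = 5 h 25 min; midnight → 05:21 = 5 h 21 min; span 10 h 46 min; less 30 min break → 10 h 16 min

10.27 hours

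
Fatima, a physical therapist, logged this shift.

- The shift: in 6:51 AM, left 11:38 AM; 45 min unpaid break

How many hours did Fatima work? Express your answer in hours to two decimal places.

The shift: 6:51 AM–11:38 AM = 4 h 47 min; less 45 min break → 4 h 2 min

4.03 hours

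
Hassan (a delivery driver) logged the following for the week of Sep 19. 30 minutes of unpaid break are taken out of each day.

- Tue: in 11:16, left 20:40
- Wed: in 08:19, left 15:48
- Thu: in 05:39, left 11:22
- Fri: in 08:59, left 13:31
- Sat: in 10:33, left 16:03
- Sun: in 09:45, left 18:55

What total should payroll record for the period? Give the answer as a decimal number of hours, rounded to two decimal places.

Tue: 11:16–20:40 = 9 h 24 min; less 30 min break → 8 h 54 min
Wed: 08:19–15:48 = 7 h 29 min; less 30 min break → 6 h 59 min
Thu: 05:39–11:22 = 5 h 43 min; less 30 min break → 5 h 13 min
Fri: 08:59–13:31 = 4 h 32 min; less 30 min break → 4 h 2 min
Sat: 10:33–16:03 = 5 h 30 min; less 30 min break → 5 h 0 min
Sun: 09:45–18:55 = 9 h 10 min; less 30 min break → 8 h 40 min
Total: 8 h 54 min + 6 h 59 min + 5 h 13 min + 4 h 2 min + 5 h 0 min + 8 h 40 min = 38 h 48 min.

38.80 hours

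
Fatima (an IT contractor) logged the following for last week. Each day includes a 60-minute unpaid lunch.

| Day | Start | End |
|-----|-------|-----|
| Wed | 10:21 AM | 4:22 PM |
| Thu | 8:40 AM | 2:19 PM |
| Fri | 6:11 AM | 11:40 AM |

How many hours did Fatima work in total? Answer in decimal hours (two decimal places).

Wed: 10:21 AM–4:22 PM = 6 h 1 min; less 60 min break → 5 h 1 min
Thu: 8:40 AM–2:19 PM = 5 h 39 min; less 60 min break → 4 h 39 min
Fri: 6:11 AM–11:40 AM = 5 h 29 min; less 60 min break → 4 h 29 min
Total: 5 h 1 min + 4 h 39 min + 4 h 29 min = 14 h 9 min.

14.15 hours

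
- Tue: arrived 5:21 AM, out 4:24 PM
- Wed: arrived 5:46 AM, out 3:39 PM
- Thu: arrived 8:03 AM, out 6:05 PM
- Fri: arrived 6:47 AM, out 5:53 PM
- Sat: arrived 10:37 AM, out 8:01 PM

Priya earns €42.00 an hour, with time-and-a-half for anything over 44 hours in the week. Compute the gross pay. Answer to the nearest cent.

€2318.40

Tue: 5:21 AM–4:24 PM = 11 h 3 min
Wed: 5:46 AM–3:39 PM = 9 h 53 min
Thu: 8:03 AM–6:05 PM = 10 h 2 min
Fri: 6:47 AM–5:53 PM = 11 h 6 min
Sat: 10:37 AM–8:01 PM = 9 h 24 min
Total worked: 51 h 28 min = 3088 min.
Regular 44 h 0 min = 2640 min at €42.00/h; overtime 7 h 28 min = 448 min at €63.00/h.
Pay = (2640 × €42.00 + 448 × €63.00) ÷ 60 = €2318.40.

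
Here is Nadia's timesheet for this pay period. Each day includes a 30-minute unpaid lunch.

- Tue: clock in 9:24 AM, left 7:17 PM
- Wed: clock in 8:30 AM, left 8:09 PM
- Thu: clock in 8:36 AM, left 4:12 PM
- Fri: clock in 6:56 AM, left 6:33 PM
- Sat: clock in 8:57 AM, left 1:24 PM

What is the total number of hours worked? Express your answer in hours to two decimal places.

42.70 hours

Tue: 9:24 AM–7:17 PM = 9 h 53 min; less 30 min break → 9 h 23 min
Wed: 8:30 AM–8:09 PM = 11 h 39 min; less 30 min break → 11 h 9 min
Thu: 8:36 AM–4:12 PM = 7 h 36 min; less 30 min break → 7 h 6 min
Fri: 6:56 AM–6:33 PM = 11 h 37 min; less 30 min break → 11 h 7 min
Sat: 8:57 AM–1:24 PM = 4 h 27 min; less 30 min break → 3 h 57 min
Total: 9 h 23 min + 11 h 9 min + 7 h 6 min + 11 h 7 min + 3 h 57 min = 42 h 42 min.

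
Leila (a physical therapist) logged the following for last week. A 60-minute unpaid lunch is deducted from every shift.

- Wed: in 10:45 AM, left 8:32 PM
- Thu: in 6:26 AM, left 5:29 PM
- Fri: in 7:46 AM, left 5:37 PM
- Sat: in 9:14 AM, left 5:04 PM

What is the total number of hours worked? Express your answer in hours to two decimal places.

Wed: 10:45 AM–8:32 PM = 9 h 47 min; less 60 min break → 8 h 47 min
Thu: 6:26 AM–5:29 PM = 11 h 3 min; less 60 min break → 10 h 3 min
Fri: 7:46 AM–5:37 PM = 9 h 51 min; less 60 min break → 8 h 51 min
Sat: 9:14 AM–5:04 PM = 7 h 50 min; less 60 min break → 6 h 50 min
Total: 8 h 47 min + 10 h 3 min + 8 h 51 min + 6 h 50 min = 34 h 31 min.

34.52 hours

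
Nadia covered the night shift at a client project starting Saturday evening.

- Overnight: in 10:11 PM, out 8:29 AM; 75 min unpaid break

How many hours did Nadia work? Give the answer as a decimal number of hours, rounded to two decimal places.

Overnight: 10:11 PM → midnight = 1 h 49 min; midnight → 8:29 AM = 8 h 29 min; span 10 h 18 min; less 75 min break → 9 h 3 min

9.05 hours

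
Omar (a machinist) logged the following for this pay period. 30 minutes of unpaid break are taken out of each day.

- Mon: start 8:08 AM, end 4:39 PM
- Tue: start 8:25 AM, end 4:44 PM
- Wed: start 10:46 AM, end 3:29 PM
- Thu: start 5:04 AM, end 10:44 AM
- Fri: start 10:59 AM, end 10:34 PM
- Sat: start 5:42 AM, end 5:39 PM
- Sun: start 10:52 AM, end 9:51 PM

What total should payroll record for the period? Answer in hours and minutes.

58 h 14 min

Mon: 8:08 AM–4:39 PM = 8 h 31 min; less 30 min break → 8 h 1 min
Tue: 8:25 AM–4:44 PM = 8 h 19 min; less 30 min break → 7 h 49 min
Wed: 10:46 AM–3:29 PM = 4 h 43 min; less 30 min break → 4 h 13 min
Thu: 5:04 AM–10:44 AM = 5 h 40 min; less 30 min break → 5 h 10 min
Fri: 10:59 AM–10:34 PM = 11 h 35 min; less 30 min break → 11 h 5 min
Sat: 5:42 AM–5:39 PM = 11 h 57 min; less 30 min break → 11 h 27 min
Sun: 10:52 AM–9:51 PM = 10 h 59 min; less 30 min break → 10 h 29 min
Total: 8 h 1 min + 7 h 49 min + 4 h 13 min + 5 h 10 min + 11 h 5 min + 11 h 27 min + 10 h 29 min = 58 h 14 min.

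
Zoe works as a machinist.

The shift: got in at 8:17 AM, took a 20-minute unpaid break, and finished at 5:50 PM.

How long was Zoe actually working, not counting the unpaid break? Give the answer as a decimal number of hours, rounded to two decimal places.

9.22 hours

The shift: 8:17 AM–5:50 PM = 9 h 33 min; less 20 min break → 9 h 13 min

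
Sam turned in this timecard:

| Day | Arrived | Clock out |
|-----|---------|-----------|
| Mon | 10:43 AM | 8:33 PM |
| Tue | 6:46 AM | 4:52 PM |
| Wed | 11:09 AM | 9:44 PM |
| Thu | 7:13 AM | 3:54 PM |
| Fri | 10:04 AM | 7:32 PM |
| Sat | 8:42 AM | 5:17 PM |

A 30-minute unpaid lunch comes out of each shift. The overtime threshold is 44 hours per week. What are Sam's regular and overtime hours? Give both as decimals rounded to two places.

Regular 44.00 hours, overtime 10.25 hours

Mon: 10:43 AM–8:33 PM = 9 h 50 min; less 30 min break → 9 h 20 min
Tue: 6:46 AM–4:52 PM = 10 h 6 min; less 30 min break → 9 h 36 min
Wed: 11:09 AM–9:44 PM = 10 h 35 min; less 30 min break → 10 h 5 min
Thu: 7:13 AM–3:54 PM = 8 h 41 min; less 30 min break → 8 h 11 min
Fri: 10:04 AM–7:32 PM = 9 h 28 min; less 30 min break → 8 h 58 min
Sat: 8:42 AM–5:17 PM = 8 h 35 min; less 30 min break → 8 h 5 min
Total worked: 54 h 15 min = 54.25 h.
Threshold 44 h → overtime 10 h 15 min, regular 44 h 0 min.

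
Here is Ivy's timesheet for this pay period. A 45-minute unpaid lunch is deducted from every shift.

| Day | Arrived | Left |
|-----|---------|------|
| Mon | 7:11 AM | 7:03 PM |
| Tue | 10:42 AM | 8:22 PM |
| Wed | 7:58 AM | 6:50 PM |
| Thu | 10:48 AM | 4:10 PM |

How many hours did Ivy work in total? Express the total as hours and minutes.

Mon: 7:11 AM–7:03 PM = 11 h 52 min; less 45 min break → 11 h 7 min
Tue: 10:42 AM–8:22 PM = 9 h 40 min; less 45 min break → 8 h 55 min
Wed: 7:58 AM–6:50 PM = 10 h 52 min; less 45 min break → 10 h 7 min
Thu: 10:48 AM–4:10 PM = 5 h 22 min; less 45 min break → 4 h 37 min
Total: 11 h 7 min + 8 h 55 min + 10 h 7 min + 4 h 37 min = 34 h 46 min.

34 h 46 min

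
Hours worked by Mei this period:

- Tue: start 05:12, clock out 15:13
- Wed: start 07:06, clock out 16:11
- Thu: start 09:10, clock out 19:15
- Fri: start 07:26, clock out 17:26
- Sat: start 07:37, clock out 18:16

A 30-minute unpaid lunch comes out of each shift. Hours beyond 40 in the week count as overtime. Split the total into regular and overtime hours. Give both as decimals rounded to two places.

Regular 40.00 hours, overtime 7.33 hours

Tue: 05:12–15:13 = 10 h 1 min; less 30 min break → 9 h 31 min
Wed: 07:06–16:11 = 9 h 5 min; less 30 min break → 8 h 35 min
Thu: 09:10–19:15 = 10 h 5 min; less 30 min break → 9 h 35 min
Fri: 07:26–17:26 = 10 h 0 min; less 30 min break → 9 h 30 min
Sat: 07:37–18:16 = 10 h 39 min; less 30 min break → 10 h 9 min
Total worked: 47 h 20 min = 47.33 h.
Threshold 40 h → overtime 7 h 20 min, regular 40 h 0 min.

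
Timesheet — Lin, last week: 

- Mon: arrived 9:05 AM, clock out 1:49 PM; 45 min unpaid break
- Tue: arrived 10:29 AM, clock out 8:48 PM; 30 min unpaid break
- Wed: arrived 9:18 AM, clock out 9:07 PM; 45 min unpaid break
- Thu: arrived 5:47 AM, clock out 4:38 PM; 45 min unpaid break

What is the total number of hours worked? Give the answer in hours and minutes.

Mon: 9:05 AM–1:49 PM = 4 h 44 min; less 45 min break → 3 h 59 min
Tue: 10:29 AM–8:48 PM = 10 h 19 min; less 30 min break → 9 h 49 min
Wed: 9:18 AM–9:07 PM = 11 h 49 min; less 45 min break → 11 h 4 min
Thu: 5:47 AM–4:38 PM = 10 h 51 min; less 45 min break → 10 h 6 min
Total: 3 h 59 min + 9 h 49 min + 11 h 4 min + 10 h 6 min = 34 h 58 min.

34 h 58 min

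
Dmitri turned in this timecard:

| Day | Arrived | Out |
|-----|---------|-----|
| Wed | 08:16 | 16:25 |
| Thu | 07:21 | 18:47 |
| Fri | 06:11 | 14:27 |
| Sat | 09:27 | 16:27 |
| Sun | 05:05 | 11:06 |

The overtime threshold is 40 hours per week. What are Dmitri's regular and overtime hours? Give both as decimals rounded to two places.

Regular 40.00 hours, overtime 0.87 hours

Wed: 08:16–16:25 = 8 h 9 min
Thu: 07:21–18:47 = 11 h 26 min
Fri: 06:11–14:27 = 8 h 16 min
Sat: 09:27–16:27 = 7 h 0 min
Sun: 05:05–11:06 = 6 h 1 min
Total worked: 40 h 52 min = 40.87 h.
Threshold 40 h → overtime 0 h 52 min, regular 40 h 0 min.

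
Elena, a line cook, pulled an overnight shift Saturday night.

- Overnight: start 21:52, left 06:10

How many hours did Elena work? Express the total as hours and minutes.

Overnight: 21:52 → midnight = 2 h 8 min; midnight → 06:10 = 6 h 10 min; span 8 h 18 min

8 h 18 min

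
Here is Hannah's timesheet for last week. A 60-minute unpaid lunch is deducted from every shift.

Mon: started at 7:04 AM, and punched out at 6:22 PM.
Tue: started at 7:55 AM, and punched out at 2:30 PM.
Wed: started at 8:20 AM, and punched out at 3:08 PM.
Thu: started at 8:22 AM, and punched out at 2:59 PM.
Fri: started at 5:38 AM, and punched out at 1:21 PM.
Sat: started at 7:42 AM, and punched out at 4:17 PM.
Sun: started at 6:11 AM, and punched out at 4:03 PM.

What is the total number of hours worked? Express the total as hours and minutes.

Mon: 7:04 AM–6:22 PM = 11 h 18 min; less 60 min break → 10 h 18 min
Tue: 7:55 AM–2:30 PM = 6 h 35 min; less 60 min break → 5 h 35 min
Wed: 8:20 AM–3:08 PM = 6 h 48 min; less 60 min break → 5 h 48 min
Thu: 8:22 AM–2:59 PM = 6 h 37 min; less 60 min break → 5 h 37 min
Fri: 5:38 AM–1:21 PM = 7 h 43 min; less 60 min break → 6 h 43 min
Sat: 7:42 AM–4:17 PM = 8 h 35 min; less 60 min break → 7 h 35 min
Sun: 6:11 AM–4:03 PM = 9 h 52 min; less 60 min break → 8 h 52 min
Total: 10 h 18 min + 5 h 35 min + 5 h 48 min + 5 h 37 min + 6 h 43 min + 7 h 35 min + 8 h 52 min = 50 h 28 min.

50 h 28 min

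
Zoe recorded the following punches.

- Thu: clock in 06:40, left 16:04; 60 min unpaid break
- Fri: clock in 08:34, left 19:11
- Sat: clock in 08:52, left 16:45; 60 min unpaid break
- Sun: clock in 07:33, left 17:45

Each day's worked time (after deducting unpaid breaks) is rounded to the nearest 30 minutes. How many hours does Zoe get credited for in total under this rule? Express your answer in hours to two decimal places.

Thu: 06:40–16:04 = 9 h 24 min − 60 min = 8 h 24 min → rounds to 8 h 30 min
Fri: 08:34–19:11 = 10 h 37 min → rounds to 10 h 30 min
Sat: 08:52–16:45 = 7 h 53 min − 60 min = 6 h 53 min → rounds to 7 h 0 min
Sun: 07:33–17:45 = 10 h 12 min → rounds to 10 h 0 min
Total credited: 36 h 0 min.

36.00 hours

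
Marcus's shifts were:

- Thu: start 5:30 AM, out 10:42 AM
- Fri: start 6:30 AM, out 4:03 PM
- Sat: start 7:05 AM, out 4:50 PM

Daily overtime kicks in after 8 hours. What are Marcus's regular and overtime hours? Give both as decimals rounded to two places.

Regular 21.20 hours, overtime 3.30 hours

Thu: 5:30 AM–10:42 AM = 5 h 12 min
Fri: 6:30 AM–4:03 PM = 9 h 33 min
Sat: 7:05 AM–4:50 PM = 9 h 45 min
Thu reg 5 h 12 min / OT 0 h 0 min; Fri reg 8 h 0 min / OT 1 h 33 min; Sat reg 8 h 0 min / OT 1 h 45 min.
Totals: regular 21 h 12 min, overtime 3 h 18 min.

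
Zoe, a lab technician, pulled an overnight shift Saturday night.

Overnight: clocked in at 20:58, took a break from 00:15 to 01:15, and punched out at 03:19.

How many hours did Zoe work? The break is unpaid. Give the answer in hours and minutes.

5 h 21 min

Overnight: 20:58 → midnight = 3 h 2 min; midnight → 03:19 = 3 h 19 min; span 6 h 21 min; less 60 min break → 5 h 21 min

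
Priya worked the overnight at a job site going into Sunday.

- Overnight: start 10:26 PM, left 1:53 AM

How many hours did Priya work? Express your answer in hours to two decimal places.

Overnight: 10:26 PM → midnight = 1 h 34 min; midnight → 1:53 AM = 1 h 53 min; span 3 h 27 min

3.45 hours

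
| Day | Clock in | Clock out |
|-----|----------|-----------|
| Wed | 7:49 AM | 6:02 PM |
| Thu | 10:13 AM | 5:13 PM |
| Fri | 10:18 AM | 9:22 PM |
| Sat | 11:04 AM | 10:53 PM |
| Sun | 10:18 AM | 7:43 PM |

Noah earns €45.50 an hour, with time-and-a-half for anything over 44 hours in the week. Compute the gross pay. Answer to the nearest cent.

Wed: 7:49 AM–6:02 PM = 10 h 13 min
Thu: 10:13 AM–5:13 PM = 7 h 0 min
Fri: 10:18 AM–9:22 PM = 11 h 4 min
Sat: 11:04 AM–10:53 PM = 11 h 49 min
Sun: 10:18 AM–7:43 PM = 9 h 25 min
Total worked: 49 h 31 min = 2971 min.
Regular 44 h 0 min = 2640 min at €45.50/h; overtime 5 h 31 min = 331 min at €68.25/h.
Pay = (2640 × €45.50 + 331 × €68.25) ÷ 60 = €2378.51.

€2378.51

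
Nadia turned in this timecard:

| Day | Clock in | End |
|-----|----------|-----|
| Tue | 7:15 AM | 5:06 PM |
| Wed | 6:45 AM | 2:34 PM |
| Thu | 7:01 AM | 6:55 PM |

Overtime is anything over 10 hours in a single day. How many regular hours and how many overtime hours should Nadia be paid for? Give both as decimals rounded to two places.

Regular 27.67 hours, overtime 1.90 hours

Tue: 7:15 AM–5:06 PM = 9 h 51 min
Wed: 6:45 AM–2:34 PM = 7 h 49 min
Thu: 7:01 AM–6:55 PM = 11 h 54 min
Tue reg 9 h 51 min / OT 0 h 0 min; Wed reg 7 h 49 min / OT 0 h 0 min; Thu reg 10 h 0 min / OT 1 h 54 min.
Totals: regular 27 h 40 min, overtime 1 h 54 min.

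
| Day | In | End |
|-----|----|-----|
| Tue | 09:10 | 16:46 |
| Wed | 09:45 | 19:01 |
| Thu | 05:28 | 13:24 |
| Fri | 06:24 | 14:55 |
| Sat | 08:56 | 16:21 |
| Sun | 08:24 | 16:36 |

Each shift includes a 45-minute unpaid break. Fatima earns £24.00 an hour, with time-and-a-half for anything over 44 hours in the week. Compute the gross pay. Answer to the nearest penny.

£1071.60

Tue: 09:10–16:46 = 7 h 36 min; less 45 min break → 6 h 51 min
Wed: 09:45–19:01 = 9 h 16 min; less 45 min break → 8 h 31 min
Thu: 05:28–13:24 = 7 h 56 min; less 45 min break → 7 h 11 min
Fri: 06:24–14:55 = 8 h 31 min; less 45 min break → 7 h 46 min
Sat: 08:56–16:21 = 7 h 25 min; less 45 min break → 6 h 40 min
Sun: 08:24–16:36 = 8 h 12 min; less 45 min break → 7 h 27 min
Total worked: 44 h 26 min = 2666 min.
Regular 44 h 0 min = 2640 min at £24.00/h; overtime 0 h 26 min = 26 min at £36.00/h.
Pay = (2640 × £24.00 + 26 × £36.00) ÷ 60 = £1071.60.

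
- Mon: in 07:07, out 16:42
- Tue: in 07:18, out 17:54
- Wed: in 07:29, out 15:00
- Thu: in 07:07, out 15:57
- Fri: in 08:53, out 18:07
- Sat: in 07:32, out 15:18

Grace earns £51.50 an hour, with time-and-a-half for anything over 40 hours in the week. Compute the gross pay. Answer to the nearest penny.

£3105.45

Mon: 07:07–16:42 = 9 h 35 min
Tue: 07:18–17:54 = 10 h 36 min
Wed: 07:29–15:00 = 7 h 31 min
Thu: 07:07–15:57 = 8 h 50 min
Fri: 08:53–18:07 = 9 h 14 min
Sat: 07:32–15:18 = 7 h 46 min
Total worked: 53 h 32 min = 3212 min.
Regular 40 h 0 min = 2400 min at £51.50/h; overtime 13 h 32 min = 812 min at £77.25/h.
Pay = (2400 × £51.50 + 812 × £77.25) ÷ 60 = £3105.45.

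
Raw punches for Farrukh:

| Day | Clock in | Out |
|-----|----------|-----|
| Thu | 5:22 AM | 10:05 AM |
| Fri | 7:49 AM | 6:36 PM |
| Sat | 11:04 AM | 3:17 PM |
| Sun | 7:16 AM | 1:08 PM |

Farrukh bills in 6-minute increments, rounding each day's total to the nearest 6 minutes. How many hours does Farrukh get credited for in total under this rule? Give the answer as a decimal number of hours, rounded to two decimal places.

Thu: 5:22 AM–10:05 AM = 4 h 43 min → rounds to 4 h 42 min
Fri: 7:49 AM–6:36 PM = 10 h 47 min → rounds to 10 h 48 min
Sat: 11:04 AM–3:17 PM = 4 h 13 min → rounds to 4 h 12 min
Sun: 7:16 AM–1:08 PM = 5 h 52 min → rounds to 5 h 54 min
Total credited: 25 h 36 min.

25.60 hours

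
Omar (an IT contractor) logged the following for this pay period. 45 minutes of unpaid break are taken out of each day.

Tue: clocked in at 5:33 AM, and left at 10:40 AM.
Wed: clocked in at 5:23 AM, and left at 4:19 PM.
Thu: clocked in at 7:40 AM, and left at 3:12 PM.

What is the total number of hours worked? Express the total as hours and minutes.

21 h 20 min

Tue: 5:33 AM–10:40 AM = 5 h 7 min; less 45 min break → 4 h 22 min
Wed: 5:23 AM–4:19 PM = 10 h 56 min; less 45 min break → 10 h 11 min
Thu: 7:40 AM–3:12 PM = 7 h 32 min; less 45 min break → 6 h 47 min
Total: 4 h 22 min + 10 h 11 min + 6 h 47 min = 21 h 20 min.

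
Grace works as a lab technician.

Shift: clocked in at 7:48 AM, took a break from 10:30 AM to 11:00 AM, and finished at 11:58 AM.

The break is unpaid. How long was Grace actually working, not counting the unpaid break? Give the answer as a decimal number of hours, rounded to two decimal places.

Shift: 7:48 AM–11:58 AM = 4 h 10 min; less 30 min break → 3 h 40 min

3.67 hours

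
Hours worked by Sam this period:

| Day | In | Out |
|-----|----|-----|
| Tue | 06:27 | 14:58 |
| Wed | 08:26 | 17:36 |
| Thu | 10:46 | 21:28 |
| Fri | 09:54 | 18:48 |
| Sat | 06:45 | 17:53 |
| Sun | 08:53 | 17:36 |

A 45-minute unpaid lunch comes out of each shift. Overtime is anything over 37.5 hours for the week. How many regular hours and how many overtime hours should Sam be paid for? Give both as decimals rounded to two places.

Tue: 06:27–14:58 = 8 h 31 min; less 45 min break → 7 h 46 min
Wed: 08:26–17:36 = 9 h 10 min; less 45 min break → 8 h 25 min
Thu: 10:46–21:28 = 10 h 42 min; less 45 min break → 9 h 57 min
Fri: 09:54–18:48 = 8 h 54 min; less 45 min break → 8 h 9 min
Sat: 06:45–17:53 = 11 h 8 min; less 45 min break → 10 h 23 min
Sun: 08:53–17:36 = 8 h 43 min; less 45 min break → 7 h 58 min
Total worked: 52 h 38 min = 52.63 h.
Threshold 37.5 h → overtime 15 h 8 min, regular 37 h 30 min.

Regular 37.50 hours, overtime 15.13 hours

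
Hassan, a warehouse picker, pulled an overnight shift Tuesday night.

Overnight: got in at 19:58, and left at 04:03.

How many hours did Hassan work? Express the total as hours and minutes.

8 h 5 min

Overnight: 19:58 → midnight = 4 h 2 min; midnight → 04:03 = 4 h 3 min; span 8 h 5 min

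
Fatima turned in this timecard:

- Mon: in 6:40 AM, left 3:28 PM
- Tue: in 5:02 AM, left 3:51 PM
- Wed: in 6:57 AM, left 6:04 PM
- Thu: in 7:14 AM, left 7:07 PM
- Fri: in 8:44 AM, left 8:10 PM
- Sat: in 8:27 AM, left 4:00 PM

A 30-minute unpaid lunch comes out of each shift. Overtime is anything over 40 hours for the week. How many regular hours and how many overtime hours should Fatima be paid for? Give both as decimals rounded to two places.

Mon: 6:40 AM–3:28 PM = 8 h 48 min; less 30 min break → 8 h 18 min
Tue: 5:02 AM–3:51 PM = 10 h 49 min; less 30 min break → 10 h 19 min
Wed: 6:57 AM–6:04 PM = 11 h 7 min; less 30 min break → 10 h 37 min
Thu: 7:14 AM–7:07 PM = 11 h 53 min; less 30 min break → 11 h 23 min
Fri: 8:44 AM–8:10 PM = 11 h 26 min; less 30 min break → 10 h 56 min
Sat: 8:27 AM–4:00 PM = 7 h 33 min; less 30 min break → 7 h 3 min
Total worked: 58 h 36 min = 58.60 h.
Threshold 40 h → overtime 18 h 36 min, regular 40 h 0 min.

Regular 40.00 hours, overtime 18.60 hours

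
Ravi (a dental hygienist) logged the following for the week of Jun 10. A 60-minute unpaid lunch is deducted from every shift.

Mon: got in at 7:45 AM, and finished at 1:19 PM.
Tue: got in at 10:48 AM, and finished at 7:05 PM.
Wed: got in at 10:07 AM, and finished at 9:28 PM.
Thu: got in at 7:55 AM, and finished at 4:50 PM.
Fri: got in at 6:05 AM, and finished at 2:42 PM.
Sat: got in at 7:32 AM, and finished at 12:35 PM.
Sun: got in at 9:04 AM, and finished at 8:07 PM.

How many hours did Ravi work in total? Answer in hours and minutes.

51 h 50 min

Mon: 7:45 AM–1:19 PM = 5 h 34 min; less 60 min break → 4 h 34 min
Tue: 10:48 AM–7:05 PM = 8 h 17 min; less 60 min break → 7 h 17 min
Wed: 10:07 AM–9:28 PM = 11 h 21 min; less 60 min break → 10 h 21 min
Thu: 7:55 AM–4:50 PM = 8 h 55 min; less 60 min break → 7 h 55 min
Fri: 6:05 AM–2:42 PM = 8 h 37 min; less 60 min break → 7 h 37 min
Sat: 7:32 AM–12:35 PM = 5 h 3 min; less 60 min break → 4 h 3 min
Sun: 9:04 AM–8:07 PM = 11 h 3 min; less 60 min break → 10 h 3 min
Total: 4 h 34 min + 7 h 17 min + 10 h 21 min + 7 h 55 min + 7 h 37 min + 4 h 3 min + 10 h 3 min = 51 h 50 min.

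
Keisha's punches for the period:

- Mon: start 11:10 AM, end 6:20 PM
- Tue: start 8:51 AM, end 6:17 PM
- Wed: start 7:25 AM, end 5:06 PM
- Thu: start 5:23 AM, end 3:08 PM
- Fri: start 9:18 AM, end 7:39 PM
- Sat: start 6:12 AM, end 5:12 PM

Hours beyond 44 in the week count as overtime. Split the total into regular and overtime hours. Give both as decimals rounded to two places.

Regular 44.00 hours, overtime 13.38 hours

Mon: 11:10 AM–6:20 PM = 7 h 10 min
Tue: 8:51 AM–6:17 PM = 9 h 26 min
Wed: 7:25 AM–5:06 PM = 9 h 41 min
Thu: 5:23 AM–3:08 PM = 9 h 45 min
Fri: 9:18 AM–7:39 PM = 10 h 21 min
Sat: 6:12 AM–5:12 PM = 11 h 0 min
Total worked: 57 h 23 min = 57.38 h.
Threshold 44 h → overtime 13 h 23 min, regular 44 h 0 min.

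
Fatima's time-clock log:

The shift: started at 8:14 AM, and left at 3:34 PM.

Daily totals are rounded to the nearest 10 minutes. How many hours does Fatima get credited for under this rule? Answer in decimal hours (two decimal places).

The shift: 8:14 AM–3:34 PM = 7 h 20 min → rounds to 7 h 20 min

7.33 hours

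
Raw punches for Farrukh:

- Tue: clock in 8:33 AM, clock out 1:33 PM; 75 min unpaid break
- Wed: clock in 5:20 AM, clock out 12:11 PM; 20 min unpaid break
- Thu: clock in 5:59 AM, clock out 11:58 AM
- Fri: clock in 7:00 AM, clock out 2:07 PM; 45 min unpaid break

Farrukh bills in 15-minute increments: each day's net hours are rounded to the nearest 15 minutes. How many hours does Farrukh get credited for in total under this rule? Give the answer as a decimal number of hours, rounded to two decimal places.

22.50 hours

Tue: 8:33 AM–1:33 PM = 5 h 0 min − 75 min = 3 h 45 min → rounds to 3 h 45 min
Wed: 5:20 AM–12:11 PM = 6 h 51 min − 20 min = 6 h 31 min → rounds to 6 h 30 min
Thu: 5:59 AM–11:58 AM = 5 h 59 min → rounds to 6 h 0 min
Fri: 7:00 AM–2:07 PM = 7 h 7 min − 45 min = 6 h 22 min → rounds to 6 h 15 min
Total credited: 22 h 30 min.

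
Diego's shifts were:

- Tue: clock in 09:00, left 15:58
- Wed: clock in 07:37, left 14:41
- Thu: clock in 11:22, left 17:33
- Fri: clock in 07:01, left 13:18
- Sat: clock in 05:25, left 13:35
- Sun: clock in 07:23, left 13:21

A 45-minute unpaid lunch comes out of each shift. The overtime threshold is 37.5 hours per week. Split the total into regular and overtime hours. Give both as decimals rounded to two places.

Tue: 09:00–15:58 = 6 h 58 min; less 45 min break → 6 h 13 min
Wed: 07:37–14:41 = 7 h 4 min; less 45 min break → 6 h 19 min
Thu: 11:22–17:33 = 6 h 11 min; less 45 min break → 5 h 26 min
Fri: 07:01–13:18 = 6 h 17 min; less 45 min break → 5 h 32 min
Sat: 05:25–13:35 = 8 h 10 min; less 45 min break → 7 h 25 min
Sun: 07:23–13:21 = 5 h 58 min; less 45 min break → 5 h 13 min
Total worked: 36 h 8 min = 36.13 h.
Threshold 37.5 h → overtime 0 h 0 min, regular 36 h 8 min.

Regular 36.13 hours, overtime 0.00 hours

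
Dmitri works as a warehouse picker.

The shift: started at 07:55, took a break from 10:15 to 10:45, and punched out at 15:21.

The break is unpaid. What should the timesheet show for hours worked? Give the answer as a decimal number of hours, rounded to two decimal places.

6.93 hours

The shift: 07:55–15:21 = 7 h 26 min; less 30 min break → 6 h 56 min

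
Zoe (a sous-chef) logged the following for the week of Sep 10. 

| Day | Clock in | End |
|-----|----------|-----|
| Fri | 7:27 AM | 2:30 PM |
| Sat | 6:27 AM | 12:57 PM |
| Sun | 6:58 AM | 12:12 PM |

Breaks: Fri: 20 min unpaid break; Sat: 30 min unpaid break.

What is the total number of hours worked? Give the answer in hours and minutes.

Fri: 7:27 AM–2:30 PM = 7 h 3 min; less 20 min break → 6 h 43 min
Sat: 6:27 AM–12:57 PM = 6 h 30 min; less 30 min break → 6 h 0 min
Sun: 6:58 AM–12:12 PM = 5 h 14 min
Total: 6 h 43 min + 6 h 0 min + 5 h 14 min = 17 h 57 min.

17 h 57 min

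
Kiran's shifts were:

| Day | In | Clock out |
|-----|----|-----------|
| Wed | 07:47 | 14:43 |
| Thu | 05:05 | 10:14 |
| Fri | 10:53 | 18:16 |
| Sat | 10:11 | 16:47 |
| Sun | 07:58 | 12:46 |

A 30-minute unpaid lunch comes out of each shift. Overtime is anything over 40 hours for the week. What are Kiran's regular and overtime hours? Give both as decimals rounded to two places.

Wed: 07:47–14:43 = 6 h 56 min; less 30 min break → 6 h 26 min
Thu: 05:05–10:14 = 5 h 9 min; less 30 min break → 4 h 39 min
Fri: 10:53–18:16 = 7 h 23 min; less 30 min break → 6 h 53 min
Sat: 10:11–16:47 = 6 h 36 min; less 30 min break → 6 h 6 min
Sun: 07:58–12:46 = 4 h 48 min; less 30 min break → 4 h 18 min
Total worked: 28 h 22 min = 28.37 h.
Threshold 40 h → overtime 0 h 0 min, regular 28 h 22 min.

Regular 28.37 hours, overtime 0.00 hours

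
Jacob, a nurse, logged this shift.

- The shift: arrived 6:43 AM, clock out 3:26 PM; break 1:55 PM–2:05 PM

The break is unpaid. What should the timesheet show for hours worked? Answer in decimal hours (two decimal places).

The shift: 6:43 AM–3:26 PM = 8 h 43 min; less 10 min break → 8 h 33 min

8.55 hours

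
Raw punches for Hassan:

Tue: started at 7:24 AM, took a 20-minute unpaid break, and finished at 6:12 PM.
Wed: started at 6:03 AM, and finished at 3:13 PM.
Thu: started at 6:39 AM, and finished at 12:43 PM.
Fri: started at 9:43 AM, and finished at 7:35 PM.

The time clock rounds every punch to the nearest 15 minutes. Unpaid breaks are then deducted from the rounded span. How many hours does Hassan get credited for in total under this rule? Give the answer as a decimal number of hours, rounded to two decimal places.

Tue: in 7:24 AM→7:30 AM, out 6:12 PM→6:15 PM; 10 h 45 min − 20 min = 10 h 25 min
Wed: in 6:03 AM→6:00 AM, out 3:13 PM→3:15 PM; 9 h 15 min
Thu: in 6:39 AM→6:45 AM, out 12:43 PM→12:45 PM; 6 h 0 min
Fri: in 9:43 AM→9:45 AM, out 7:35 PM→7:30 PM; 9 h 45 min
Total credited: 35 h 25 min.

35.42 hours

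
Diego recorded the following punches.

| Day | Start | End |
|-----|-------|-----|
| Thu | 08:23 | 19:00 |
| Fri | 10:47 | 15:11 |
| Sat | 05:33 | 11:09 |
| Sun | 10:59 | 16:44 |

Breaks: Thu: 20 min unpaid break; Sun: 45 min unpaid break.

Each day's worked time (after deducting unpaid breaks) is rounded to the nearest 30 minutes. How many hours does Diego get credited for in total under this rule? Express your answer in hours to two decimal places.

Thu: 08:23–19:00 = 10 h 37 min − 20 min = 10 h 17 min → rounds to 10 h 30 min
Fri: 10:47–15:11 = 4 h 24 min → rounds to 4 h 30 min
Sat: 05:33–11:09 = 5 h 36 min → rounds to 5 h 30 min
Sun: 10:59–16:44 = 5 h 45 min − 45 min = 5 h 0 min → rounds to 5 h 0 min
Total credited: 25 h 30 min.

25.50 hours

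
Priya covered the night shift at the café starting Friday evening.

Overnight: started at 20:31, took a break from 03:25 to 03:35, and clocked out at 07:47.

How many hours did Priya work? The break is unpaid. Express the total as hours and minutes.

Overnight: 20:31 → midnight = 3 h 29 min; midnight → 07:47 = 7 h 47 min; span 11 h 16 min; less 10 min break → 11 h 6 min

11 h 6 min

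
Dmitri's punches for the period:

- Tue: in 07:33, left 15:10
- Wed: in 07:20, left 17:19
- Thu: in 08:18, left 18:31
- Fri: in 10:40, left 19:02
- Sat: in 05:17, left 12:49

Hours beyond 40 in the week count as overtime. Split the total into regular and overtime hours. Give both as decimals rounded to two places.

Regular 40.00 hours, overtime 3.72 hours

Tue: 07:33–15:10 = 7 h 37 min
Wed: 07:20–17:19 = 9 h 59 min
Thu: 08:18–18:31 = 10 h 13 min
Fri: 10:40–19:02 = 8 h 22 min
Sat: 05:17–12:49 = 7 h 32 min
Total worked: 43 h 43 min = 43.72 h.
Threshold 40 h → overtime 3 h 43 min, regular 40 h 0 min.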